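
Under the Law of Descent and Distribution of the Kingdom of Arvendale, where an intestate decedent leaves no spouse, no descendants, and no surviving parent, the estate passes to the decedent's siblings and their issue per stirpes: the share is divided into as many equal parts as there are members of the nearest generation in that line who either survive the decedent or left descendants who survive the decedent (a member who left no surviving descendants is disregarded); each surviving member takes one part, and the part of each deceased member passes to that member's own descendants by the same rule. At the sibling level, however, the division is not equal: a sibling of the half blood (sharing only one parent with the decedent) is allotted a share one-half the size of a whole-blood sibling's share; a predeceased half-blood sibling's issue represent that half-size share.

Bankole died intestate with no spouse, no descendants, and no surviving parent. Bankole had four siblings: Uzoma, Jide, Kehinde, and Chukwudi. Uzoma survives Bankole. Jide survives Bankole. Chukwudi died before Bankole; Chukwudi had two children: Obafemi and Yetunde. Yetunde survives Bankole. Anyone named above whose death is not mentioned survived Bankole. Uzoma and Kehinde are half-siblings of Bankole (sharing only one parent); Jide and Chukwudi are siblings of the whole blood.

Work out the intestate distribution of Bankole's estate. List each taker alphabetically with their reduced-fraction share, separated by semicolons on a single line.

No spouse, descendants, or parent survives, so the estate passes to Bankole's siblings per stirpes.
Half-blood siblings count for one-half the weight of whole-blood siblings at the initial division.
Dividing 1 in proportion to weights (total weight 3): Uzoma (weight 1/2) → 1/6; Jide (weight 1) → 1/3; Kehinde (weight 1/2) → 1/6; Chukwudi (weight 1) → 1/3.
Uzoma is living and takes 1/6.
Jide is living and takes 1/3.
Kehinde is living and takes 1/6.
Chukwudi predeceased; the 1/3 allotted to Chukwudi's branch passes to Chukwudi's issue by representation.
The 1/3 is divided into 2 equal shares of 1/6 among Obafemi, Yetunde.
Obafemi is living and takes 1/6.
Yetunde is living and takes 1/6.

Jide 1/3; Kehinde 1/6; Obafemi 1/6; Uzoma 1/6; Yetunde 1/6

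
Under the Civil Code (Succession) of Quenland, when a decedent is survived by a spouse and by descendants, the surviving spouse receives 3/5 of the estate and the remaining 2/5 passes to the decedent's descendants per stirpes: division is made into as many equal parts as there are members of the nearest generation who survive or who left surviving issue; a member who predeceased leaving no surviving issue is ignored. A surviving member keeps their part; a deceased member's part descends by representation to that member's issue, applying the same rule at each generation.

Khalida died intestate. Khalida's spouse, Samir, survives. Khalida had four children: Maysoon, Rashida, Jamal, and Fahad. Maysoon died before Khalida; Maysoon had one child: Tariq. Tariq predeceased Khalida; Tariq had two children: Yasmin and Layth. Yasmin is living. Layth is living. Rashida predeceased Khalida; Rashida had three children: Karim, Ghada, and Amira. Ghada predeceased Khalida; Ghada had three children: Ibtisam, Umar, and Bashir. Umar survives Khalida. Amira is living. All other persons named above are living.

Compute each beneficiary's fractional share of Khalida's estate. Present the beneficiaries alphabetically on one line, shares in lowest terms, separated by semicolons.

Amira 1/30; Bashir 1/90; Fahad 1/10; Ibtisam 1/90; Jamal 1/10; Karim 1/30; Layth 1/20; Samir 3/5; Umar 1/90; Yasmin 1/20

Samir, as surviving spouse, takes 3/5.
The remaining 2/5 passes to Khalida's descendants per stirpes.
The 2/5 is divided into 4 equal shares of 1/10 among Maysoon, Rashida, Jamal, Fahad.
Maysoon predeceased; the 1/10 allotted to Maysoon's branch passes to Maysoon's issue by representation.
Tariq's line is the sole branch at this level, so the full 1/10 passes to Tariq's issue by representation.
The 1/10 is divided into 2 equal shares of 1/20 among Yasmin, Layth.
Yasmin is living and takes 1/20.
Layth is living and takes 1/20.
Rashida predeceased; the 1/10 allotted to Rashida's branch passes to Rashida's issue by representation.
The 1/10 is divided into 3 equal shares of 1/30 among Karim, Ghada, Amira.
Karim is living and takes 1/30.
Ghada predeceased; the 1/30 allotted to Ghada's branch passes to Ghada's issue by representation.
The 1/30 is divided into 3 equal shares of 1/90 among Ibtisam, Umar, Bashir.
Ibtisam is living and takes 1/90.
Umar is living and takes 1/90.
Bashir is living and takes 1/90.
Amira is living and takes 1/30.
Jamal is living and takes 1/10.
Fahad is living and takes 1/10.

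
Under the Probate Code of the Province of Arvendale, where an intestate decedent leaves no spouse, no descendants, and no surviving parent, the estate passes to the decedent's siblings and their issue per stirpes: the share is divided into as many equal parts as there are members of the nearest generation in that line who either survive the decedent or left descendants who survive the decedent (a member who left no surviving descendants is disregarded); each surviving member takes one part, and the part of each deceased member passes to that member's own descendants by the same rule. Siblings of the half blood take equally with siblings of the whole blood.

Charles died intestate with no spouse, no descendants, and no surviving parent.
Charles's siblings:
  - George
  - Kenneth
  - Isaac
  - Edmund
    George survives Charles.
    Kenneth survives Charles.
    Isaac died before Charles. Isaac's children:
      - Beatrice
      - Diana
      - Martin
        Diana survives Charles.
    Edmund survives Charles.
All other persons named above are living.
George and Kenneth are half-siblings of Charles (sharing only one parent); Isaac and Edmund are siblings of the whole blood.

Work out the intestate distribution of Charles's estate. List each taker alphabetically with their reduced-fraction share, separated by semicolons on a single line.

Beatrice 1/12; Diana 1/12; Edmund 1/4; George 1/4; Kenneth 1/4; Martin 1/12

No spouse, descendants, or parent survives, so the estate passes to Charles's siblings per stirpes.
Half-blood and whole-blood siblings take equally under the stated rule.
The estate is divided into 4 equal shares of 1/4 among George, Kenneth, Isaac, Edmund.
George is living and takes 1/4.
Kenneth is living and takes 1/4.
Isaac predeceased; the 1/4 allotted to Isaac's branch passes to Isaac's issue by representation.
The 1/4 is divided into 3 equal shares of 1/12 among Beatrice, Diana, Martin.
Beatrice is living and takes 1/12.
Diana is living and takes 1/12.
Martin is living and takes 1/12.
Edmund is living and takes 1/4.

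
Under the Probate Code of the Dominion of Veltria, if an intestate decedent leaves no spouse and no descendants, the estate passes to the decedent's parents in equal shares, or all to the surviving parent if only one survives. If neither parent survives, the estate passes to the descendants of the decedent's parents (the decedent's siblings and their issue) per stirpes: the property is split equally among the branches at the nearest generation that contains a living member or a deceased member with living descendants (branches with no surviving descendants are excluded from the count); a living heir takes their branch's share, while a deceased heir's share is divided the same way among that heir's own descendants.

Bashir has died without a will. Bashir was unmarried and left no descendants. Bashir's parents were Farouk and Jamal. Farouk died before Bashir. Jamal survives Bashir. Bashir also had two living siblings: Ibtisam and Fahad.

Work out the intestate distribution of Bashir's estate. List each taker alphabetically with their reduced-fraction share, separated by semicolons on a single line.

Jamal 1

Only one parent, Jamal, survives, so Jamal takes the entire estate. The siblings take nothing because a surviving parent has priority.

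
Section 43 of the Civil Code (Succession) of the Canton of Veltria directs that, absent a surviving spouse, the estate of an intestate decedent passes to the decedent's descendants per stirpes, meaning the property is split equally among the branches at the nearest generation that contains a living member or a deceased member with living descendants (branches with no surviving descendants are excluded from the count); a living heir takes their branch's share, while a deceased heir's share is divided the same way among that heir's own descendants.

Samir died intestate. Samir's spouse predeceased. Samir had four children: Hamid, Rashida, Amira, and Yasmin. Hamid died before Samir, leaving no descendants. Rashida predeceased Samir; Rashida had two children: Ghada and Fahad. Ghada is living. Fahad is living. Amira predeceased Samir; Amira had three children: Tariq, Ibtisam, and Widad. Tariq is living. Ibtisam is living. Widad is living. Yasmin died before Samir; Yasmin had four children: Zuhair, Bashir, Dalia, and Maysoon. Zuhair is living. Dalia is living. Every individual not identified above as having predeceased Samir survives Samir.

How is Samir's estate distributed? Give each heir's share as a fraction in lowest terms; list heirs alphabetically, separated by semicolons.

Bashir 1/12; Dalia 1/12; Fahad 1/6; Ghada 1/6; Ibtisam 1/9; Maysoon 1/12; Tariq 1/9; Widad 1/9; Zuhair 1/12

There is no surviving spouse, so the entire estate passes to Samir's descendants per stirpes.
Hamid left no surviving issue, so that branch lapses and is disregarded.
The estate is divided into 3 equal shares of 1/3 among Rashida, Amira, Yasmin.
Rashida predeceased; the 1/3 allotted to Rashida's branch passes to Rashida's issue by representation.
The 1/3 is divided into 2 equal shares of 1/6 among Ghada, Fahad.
Ghada is living and takes 1/6.
Fahad is living and takes 1/6.
Amira predeceased; the 1/3 allotted to Amira's branch passes to Amira's issue by representation.
The 1/3 is divided into 3 equal shares of 1/9 among Tariq, Ibtisam, Widad.
Tariq is living and takes 1/9.
Ibtisam is living and takes 1/9.
Widad is living and takes 1/9.
Yasmin predeceased; the 1/3 allotted to Yasmin's branch passes to Yasmin's issue by representation.
The 1/3 is divided into 4 equal shares of 1/12 among Zuhair, Bashir, Dalia, Maysoon.
Zuhair is living and takes 1/12.
Bashir is living and takes 1/12.
Dalia is living and takes 1/12.
Maysoon is living and takes 1/12.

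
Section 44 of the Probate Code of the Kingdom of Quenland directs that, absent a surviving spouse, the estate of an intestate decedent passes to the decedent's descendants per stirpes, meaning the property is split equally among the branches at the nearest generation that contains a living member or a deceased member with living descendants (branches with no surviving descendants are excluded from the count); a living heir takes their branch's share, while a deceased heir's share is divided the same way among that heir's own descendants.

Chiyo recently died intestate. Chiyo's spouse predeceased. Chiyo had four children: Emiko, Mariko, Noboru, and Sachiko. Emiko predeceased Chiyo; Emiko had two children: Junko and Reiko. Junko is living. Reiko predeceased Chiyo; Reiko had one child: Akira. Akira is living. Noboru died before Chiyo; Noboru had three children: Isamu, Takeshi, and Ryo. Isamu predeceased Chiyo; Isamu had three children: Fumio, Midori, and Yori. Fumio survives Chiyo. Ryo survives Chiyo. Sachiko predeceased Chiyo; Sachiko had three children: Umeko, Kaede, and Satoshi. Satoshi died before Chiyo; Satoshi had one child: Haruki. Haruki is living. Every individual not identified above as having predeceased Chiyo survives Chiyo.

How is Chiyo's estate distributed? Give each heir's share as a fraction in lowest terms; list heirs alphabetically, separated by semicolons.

Akira 1/8; Fumio 1/36; Haruki 1/12; Junko 1/8; Kaede 1/12; Mariko 1/4; Midori 1/36; Ryo 1/12; Takeshi 1/12; Umeko 1/12; Yori 1/36

There is no surviving spouse, so the entire estate passes to Chiyo's descendants per stirpes.
The estate is divided into 4 equal shares of 1/4 among Emiko, Mariko, Noboru, Sachiko.
Emiko predeceased; the 1/4 allotted to Emiko's branch passes to Emiko's issue by representation.
The 1/4 is divided into 2 equal shares of 1/8 among Junko, Reiko.
Junko is living and takes 1/8.
Reiko predeceased; the 1/8 allotted to Reiko's branch passes to Reiko's issue by representation.
Akira is the sole taker at this level and receives the full 1/8.
Mariko is living and takes 1/4.
Noboru predeceased; the 1/4 allotted to Noboru's branch passes to Noboru's issue by representation.
The 1/4 is divided into 3 equal shares of 1/12 among Isamu, Takeshi, Ryo.
Isamu predeceased; the 1/12 allotted to Isamu's branch passes to Isamu's issue by representation.
The 1/12 is divided into 3 equal shares of 1/36 among Fumio, Midori, Yori.
Fumio is living and takes 1/36.
Midori is living and takes 1/36.
Yori is living and takes 1/36.
Takeshi is living and takes 1/12.
Ryo is living and takes 1/12.
Sachiko predeceased; the 1/4 allotted to Sachiko's branch passes to Sachiko's issue by representation.
The 1/4 is divided into 3 equal shares of 1/12 among Umeko, Kaede, Satoshi.
Umeko is living and takes 1/12.
Kaede is living and takes 1/12.
Satoshi predeceased; the 1/12 allotted to Satoshi's branch passes to Satoshi's issue by representation.
Haruki is the sole taker at this level and receives the full 1/12.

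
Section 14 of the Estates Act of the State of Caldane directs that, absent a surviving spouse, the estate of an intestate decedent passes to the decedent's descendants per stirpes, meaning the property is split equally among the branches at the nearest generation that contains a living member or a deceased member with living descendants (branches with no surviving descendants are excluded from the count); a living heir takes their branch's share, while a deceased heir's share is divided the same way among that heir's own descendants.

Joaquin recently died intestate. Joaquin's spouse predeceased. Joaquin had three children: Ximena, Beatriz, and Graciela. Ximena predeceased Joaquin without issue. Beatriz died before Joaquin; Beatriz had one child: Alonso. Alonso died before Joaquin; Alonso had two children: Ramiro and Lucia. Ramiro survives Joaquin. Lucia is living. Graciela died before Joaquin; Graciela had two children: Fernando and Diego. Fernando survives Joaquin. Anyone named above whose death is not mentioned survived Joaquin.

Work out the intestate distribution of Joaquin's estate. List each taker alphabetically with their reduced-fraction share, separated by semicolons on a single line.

There is no surviving spouse, so the entire estate passes to Joaquin's descendants per stirpes.
Ximena left no surviving issue, so that branch lapses and is disregarded.
The estate is divided into 2 equal shares of 1/2 among Beatriz, Graciela.
Beatriz predeceased; the 1/2 allotted to Beatriz's branch passes to Beatriz's issue by representation.
Alonso's line is the sole branch at this level, so the full 1/2 passes to Alonso's issue by representation.
The 1/2 is divided into 2 equal shares of 1/4 among Ramiro, Lucia.
Ramiro is living and takes 1/4.
Lucia is living and takes 1/4.
Graciela predeceased; the 1/2 allotted to Graciela's branch passes to Graciela's issue by representation.
The 1/2 is divided into 2 equal shares of 1/4 among Fernando, Diego.
Fernando is living and takes 1/4.
Diego is living and takes 1/4.

Diego 1/4; Fernando 1/4; Lucia 1/4; Ramiro 1/4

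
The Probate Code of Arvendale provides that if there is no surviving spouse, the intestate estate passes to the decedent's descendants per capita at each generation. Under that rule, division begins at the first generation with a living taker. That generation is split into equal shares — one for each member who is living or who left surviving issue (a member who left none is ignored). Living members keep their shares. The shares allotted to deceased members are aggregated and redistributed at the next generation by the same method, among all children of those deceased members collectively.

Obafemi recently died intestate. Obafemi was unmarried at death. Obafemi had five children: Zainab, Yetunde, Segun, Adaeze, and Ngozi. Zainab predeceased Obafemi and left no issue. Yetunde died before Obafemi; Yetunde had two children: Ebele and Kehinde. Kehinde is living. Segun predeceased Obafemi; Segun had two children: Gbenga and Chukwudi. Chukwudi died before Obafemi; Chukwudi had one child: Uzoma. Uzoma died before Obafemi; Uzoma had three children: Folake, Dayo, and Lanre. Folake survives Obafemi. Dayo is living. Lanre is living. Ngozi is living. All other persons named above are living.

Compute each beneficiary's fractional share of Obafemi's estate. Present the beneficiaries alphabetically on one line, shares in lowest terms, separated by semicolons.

There is no surviving spouse, so the entire estate passes to Obafemi's descendants per capita at each generation.
At generation 1 (Yetunde, Segun, Adaeze, Ngozi) there are 4 shares of (1)/4 = 1/4 each.
Living: Adaeze and Ngozi — each takes 1/4.
Deceased: Yetunde and Segun. Their combined 1/2 is pooled and carried to generation 2.
At generation 2 (Ebele, Kehinde, Gbenga, Chukwudi) there are 4 shares of (1/2)/4 = 1/8 each.
Living: Ebele, Kehinde, and Gbenga — each takes 1/8.
Deceased: Chukwudi. That 1/8 share is carried to generation 3.
At generation 3 (Uzoma) there are 1 shares of (1/8)/1 = 1/8 each.
Deceased: Uzoma. That 1/8 share is carried to generation 4.
At generation 4 (Folake, Dayo, Lanre) there are 3 shares of (1/8)/3 = 1/24 each.
Living: Folake, Dayo, and Lanre — each takes 1/24.

Adaeze 1/4; Dayo 1/24; Ebele 1/8; Folake 1/24; Gbenga 1/8; Kehinde 1/8; Lanre 1/24; Ngozi 1/4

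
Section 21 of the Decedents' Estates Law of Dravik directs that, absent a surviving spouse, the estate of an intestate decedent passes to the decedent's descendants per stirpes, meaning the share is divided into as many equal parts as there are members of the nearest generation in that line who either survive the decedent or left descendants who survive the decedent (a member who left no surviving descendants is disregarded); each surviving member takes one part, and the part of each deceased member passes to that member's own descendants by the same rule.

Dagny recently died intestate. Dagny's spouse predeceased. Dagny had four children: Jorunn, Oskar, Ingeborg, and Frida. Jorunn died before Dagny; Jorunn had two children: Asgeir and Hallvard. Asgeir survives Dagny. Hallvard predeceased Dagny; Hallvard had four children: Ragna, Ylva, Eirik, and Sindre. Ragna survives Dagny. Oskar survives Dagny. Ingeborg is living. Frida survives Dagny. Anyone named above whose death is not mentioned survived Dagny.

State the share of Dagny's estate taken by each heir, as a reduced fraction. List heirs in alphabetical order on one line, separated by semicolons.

There is no surviving spouse, so the entire estate passes to Dagny's descendants per stirpes.
The estate is divided into 4 equal shares of 1/4 among Jorunn, Oskar, Ingeborg, Frida.
Jorunn predeceased; the 1/4 allotted to Jorunn's branch passes to Jorunn's issue by representation.
The 1/4 is divided into 2 equal shares of 1/8 among Asgeir, Hallvard.
Asgeir is living and takes 1/8.
Hallvard predeceased; the 1/8 allotted to Hallvard's branch passes to Hallvard's issue by representation.
The 1/8 is divided into 4 equal shares of 1/32 among Ragna, Ylva, Eirik, Sindre.
Ragna is living and takes 1/32.
Ylva is living and takes 1/32.
Eirik is living and takes 1/32.
Sindre is living and takes 1/32.
Oskar is living and takes 1/4.
Ingeborg is living and takes 1/4.
Frida is living and takes 1/4.

Asgeir 1/8; Eirik 1/32; Frida 1/4; Ingeborg 1/4; Oskar 1/4; Ragna 1/32; Sindre 1/32; Ylva 1/32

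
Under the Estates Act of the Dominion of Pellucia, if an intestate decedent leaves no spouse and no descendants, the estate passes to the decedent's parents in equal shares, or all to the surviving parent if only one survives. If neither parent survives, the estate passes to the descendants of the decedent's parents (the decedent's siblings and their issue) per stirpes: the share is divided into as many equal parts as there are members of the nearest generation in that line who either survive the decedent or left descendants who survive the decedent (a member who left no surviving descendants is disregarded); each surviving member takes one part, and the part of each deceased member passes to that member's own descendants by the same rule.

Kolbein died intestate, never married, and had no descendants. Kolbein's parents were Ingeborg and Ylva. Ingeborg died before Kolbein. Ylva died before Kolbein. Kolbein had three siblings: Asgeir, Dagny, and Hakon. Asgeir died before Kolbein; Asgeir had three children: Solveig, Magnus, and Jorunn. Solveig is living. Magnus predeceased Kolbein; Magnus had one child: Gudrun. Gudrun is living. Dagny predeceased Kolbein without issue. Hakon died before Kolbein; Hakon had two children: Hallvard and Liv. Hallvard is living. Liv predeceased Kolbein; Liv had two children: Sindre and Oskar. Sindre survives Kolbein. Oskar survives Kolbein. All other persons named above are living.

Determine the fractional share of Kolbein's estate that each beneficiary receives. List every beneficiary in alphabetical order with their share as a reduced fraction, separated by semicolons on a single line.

Gudrun 1/6; Hallvard 1/4; Jorunn 1/6; Oskar 1/8; Sindre 1/8; Solveig 1/6

Neither parent survives and there are no descendants, so the estate passes to Kolbein's siblings and their issue per stirpes.
Dagny left no surviving issue, so that branch lapses and is disregarded.
The estate is divided into 2 equal shares of 1/2 among Asgeir, Hakon.
Asgeir predeceased; the 1/2 allotted to Asgeir's branch passes to Asgeir's issue by representation.
The 1/2 is divided into 3 equal shares of 1/6 among Solveig, Magnus, Jorunn.
Solveig is living and takes 1/6.
Magnus predeceased; the 1/6 allotted to Magnus's branch passes to Magnus's issue by representation.
Gudrun is the sole taker at this level and receives the full 1/6.
Jorunn is living and takes 1/6.
Hakon predeceased; the 1/2 allotted to Hakon's branch passes to Hakon's issue by representation.
The 1/2 is divided into 2 equal shares of 1/4 among Hallvard, Liv.
Hallvard is living and takes 1/4.
Liv predeceased; the 1/4 allotted to Liv's branch passes to Liv's issue by representation.
The 1/4 is divided into 2 equal shares of 1/8 among Sindre, Oskar.
Sindre is living and takes 1/8.
Oskar is living and takes 1/8.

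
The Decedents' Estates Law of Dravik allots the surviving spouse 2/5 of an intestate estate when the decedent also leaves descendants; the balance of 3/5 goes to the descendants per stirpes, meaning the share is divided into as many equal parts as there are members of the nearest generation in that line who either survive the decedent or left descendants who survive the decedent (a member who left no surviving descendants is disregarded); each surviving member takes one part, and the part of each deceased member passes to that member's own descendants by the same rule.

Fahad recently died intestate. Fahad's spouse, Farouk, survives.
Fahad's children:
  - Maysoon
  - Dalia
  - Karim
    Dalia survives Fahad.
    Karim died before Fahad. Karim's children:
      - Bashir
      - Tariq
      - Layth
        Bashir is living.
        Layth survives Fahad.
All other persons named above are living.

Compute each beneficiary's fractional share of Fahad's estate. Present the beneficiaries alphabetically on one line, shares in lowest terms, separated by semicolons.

Bashir 1/15; Dalia 1/5; Farouk 2/5; Layth 1/15; Maysoon 1/5; Tariq 1/15

Farouk, as surviving spouse, takes 2/5.
The remaining 3/5 passes to Fahad's descendants per stirpes.
The 3/5 is divided into 3 equal shares of 1/5 among Maysoon, Dalia, Karim.
Maysoon is living and takes 1/5.
Dalia is living and takes 1/5.
Karim predeceased; the 1/5 allotted to Karim's branch passes to Karim's issue by representation.
The 1/5 is divided into 3 equal shares of 1/15 among Bashir, Tariq, Layth.
Bashir is living and takes 1/15.
Tariq is living and takes 1/15.
Layth is living and takes 1/15.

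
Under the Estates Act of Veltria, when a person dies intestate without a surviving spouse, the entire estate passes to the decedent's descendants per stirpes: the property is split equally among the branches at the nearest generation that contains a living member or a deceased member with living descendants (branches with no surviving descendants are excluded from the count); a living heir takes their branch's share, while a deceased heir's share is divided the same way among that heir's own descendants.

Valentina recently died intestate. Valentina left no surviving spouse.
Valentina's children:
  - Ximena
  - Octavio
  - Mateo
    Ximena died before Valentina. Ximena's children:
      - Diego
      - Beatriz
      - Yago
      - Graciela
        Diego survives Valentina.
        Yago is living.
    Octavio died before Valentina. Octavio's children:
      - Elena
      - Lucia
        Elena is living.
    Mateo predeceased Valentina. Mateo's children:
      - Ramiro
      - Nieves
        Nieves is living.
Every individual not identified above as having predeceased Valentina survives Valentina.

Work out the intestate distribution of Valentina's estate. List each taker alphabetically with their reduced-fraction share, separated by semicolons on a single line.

There is no surviving spouse, so the entire estate passes to Valentina's descendants per stirpes.
The estate is divided into 3 equal shares of 1/3 among Ximena, Octavio, Mateo.
Ximena predeceased; the 1/3 allotted to Ximena's branch passes to Ximena's issue by representation.
The 1/3 is divided into 4 equal shares of 1/12 among Diego, Beatriz, Yago, Graciela.
Diego is living and takes 1/12.
Beatriz is living and takes 1/12.
Yago is living and takes 1/12.
Graciela is living and takes 1/12.
Octavio predeceased; the 1/3 allotted to Octavio's branch passes to Octavio's issue by representation.
The 1/3 is divided into 2 equal shares of 1/6 among Elena, Lucia.
Elena is living and takes 1/6.
Lucia is living and takes 1/6.
Mateo predeceased; the 1/3 allotted to Mateo's branch passes to Mateo's issue by representation.
The 1/3 is divided into 2 equal shares of 1/6 among Ramiro, Nieves.
Ramiro is living and takes 1/6.
Nieves is living and takes 1/6.

Beatriz 1/12; Diego 1/12; Elena 1/6; Graciela 1/12; Lucia 1/6; Nieves 1/6; Ramiro 1/6; Yago 1/12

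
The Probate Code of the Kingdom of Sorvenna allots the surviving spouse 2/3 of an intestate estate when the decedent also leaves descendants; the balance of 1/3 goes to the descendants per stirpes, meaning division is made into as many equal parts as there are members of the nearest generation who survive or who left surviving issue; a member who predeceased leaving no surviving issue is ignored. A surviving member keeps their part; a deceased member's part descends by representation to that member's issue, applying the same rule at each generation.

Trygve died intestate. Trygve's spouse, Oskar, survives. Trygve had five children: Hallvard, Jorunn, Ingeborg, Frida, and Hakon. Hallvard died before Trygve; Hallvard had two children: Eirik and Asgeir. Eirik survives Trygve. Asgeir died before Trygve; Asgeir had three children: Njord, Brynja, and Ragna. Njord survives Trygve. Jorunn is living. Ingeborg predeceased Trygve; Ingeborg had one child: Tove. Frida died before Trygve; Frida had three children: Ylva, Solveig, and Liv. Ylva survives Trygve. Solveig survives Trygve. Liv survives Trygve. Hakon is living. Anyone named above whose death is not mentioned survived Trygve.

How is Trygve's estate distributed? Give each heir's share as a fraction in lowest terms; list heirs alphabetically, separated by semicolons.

Brynja 1/90; Eirik 1/30; Hakon 1/15; Jorunn 1/15; Liv 1/45; Njord 1/90; Oskar 2/3; Ragna 1/90; Solveig 1/45; Tove 1/15; Ylva 1/45

Oskar, as surviving spouse, takes 2/3.
The remaining 1/3 passes to Trygve's descendants per stirpes.
The 1/3 is divided into 5 equal shares of 1/15 among Hallvard, Jorunn, Ingeborg, Frida, Hakon.
Hallvard predeceased; the 1/15 allotted to Hallvard's branch passes to Hallvard's issue by representation.
The 1/15 is divided into 2 equal shares of 1/30 among Eirik, Asgeir.
Eirik is living and takes 1/30.
Asgeir predeceased; the 1/30 allotted to Asgeir's branch passes to Asgeir's issue by representation.
The 1/30 is divided into 3 equal shares of 1/90 among Njord, Brynja, Ragna.
Njord is living and takes 1/90.
Brynja is living and takes 1/90.
Ragna is living and takes 1/90.
Jorunn is living and takes 1/15.
Ingeborg predeceased; the 1/15 allotted to Ingeborg's branch passes to Ingeborg's issue by representation.
Tove is the sole taker at this level and receives the full 1/15.
Frida predeceased; the 1/15 allotted to Frida's branch passes to Frida's issue by representation.
The 1/15 is divided into 3 equal shares of 1/45 among Ylva, Solveig, Liv.
Ylva is living and takes 1/45.
Solveig is living and takes 1/45.
Liv is living and takes 1/45.
Hakon is living and takes 1/15.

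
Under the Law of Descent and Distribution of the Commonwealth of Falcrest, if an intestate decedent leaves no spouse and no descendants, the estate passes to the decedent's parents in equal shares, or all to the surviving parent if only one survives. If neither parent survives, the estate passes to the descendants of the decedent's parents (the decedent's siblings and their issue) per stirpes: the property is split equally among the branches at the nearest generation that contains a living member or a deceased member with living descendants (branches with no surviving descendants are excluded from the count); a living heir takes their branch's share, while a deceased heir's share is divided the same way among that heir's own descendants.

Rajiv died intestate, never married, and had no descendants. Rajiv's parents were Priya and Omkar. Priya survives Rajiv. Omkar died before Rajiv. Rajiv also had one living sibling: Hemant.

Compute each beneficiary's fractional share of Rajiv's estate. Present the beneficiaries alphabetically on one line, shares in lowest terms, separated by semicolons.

Priya 1

Only one parent, Priya, survives, so Priya takes the entire estate. The siblings take nothing because a surviving parent has priority.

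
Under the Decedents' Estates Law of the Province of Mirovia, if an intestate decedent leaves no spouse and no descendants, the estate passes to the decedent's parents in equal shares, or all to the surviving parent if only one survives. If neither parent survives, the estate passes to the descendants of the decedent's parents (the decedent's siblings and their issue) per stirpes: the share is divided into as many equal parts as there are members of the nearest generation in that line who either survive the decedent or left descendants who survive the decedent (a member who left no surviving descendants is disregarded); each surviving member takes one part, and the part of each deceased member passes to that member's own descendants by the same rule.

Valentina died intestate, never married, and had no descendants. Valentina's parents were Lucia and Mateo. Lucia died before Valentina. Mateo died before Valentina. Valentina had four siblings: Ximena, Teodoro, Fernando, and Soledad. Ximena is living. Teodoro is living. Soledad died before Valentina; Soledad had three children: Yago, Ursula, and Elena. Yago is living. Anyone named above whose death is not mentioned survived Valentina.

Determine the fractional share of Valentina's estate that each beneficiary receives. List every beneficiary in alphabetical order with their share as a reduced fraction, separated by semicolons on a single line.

Elena 1/12; Fernando 1/4; Teodoro 1/4; Ursula 1/12; Ximena 1/4; Yago 1/12

Neither parent survives and there are no descendants, so the estate passes to Valentina's siblings and their issue per stirpes.
The estate is divided into 4 equal shares of 1/4 among Ximena, Teodoro, Fernando, Soledad.
Ximena is living and takes 1/4.
Teodoro is living and takes 1/4.
Fernando is living and takes 1/4.
Soledad predeceased; the 1/4 allotted to Soledad's branch passes to Soledad's issue by representation.
The 1/4 is divided into 3 equal shares of 1/12 among Yago, Ursula, Elena.
Yago is living and takes 1/12.
Ursula is living and takes 1/12.
Elena is living and takes 1/12.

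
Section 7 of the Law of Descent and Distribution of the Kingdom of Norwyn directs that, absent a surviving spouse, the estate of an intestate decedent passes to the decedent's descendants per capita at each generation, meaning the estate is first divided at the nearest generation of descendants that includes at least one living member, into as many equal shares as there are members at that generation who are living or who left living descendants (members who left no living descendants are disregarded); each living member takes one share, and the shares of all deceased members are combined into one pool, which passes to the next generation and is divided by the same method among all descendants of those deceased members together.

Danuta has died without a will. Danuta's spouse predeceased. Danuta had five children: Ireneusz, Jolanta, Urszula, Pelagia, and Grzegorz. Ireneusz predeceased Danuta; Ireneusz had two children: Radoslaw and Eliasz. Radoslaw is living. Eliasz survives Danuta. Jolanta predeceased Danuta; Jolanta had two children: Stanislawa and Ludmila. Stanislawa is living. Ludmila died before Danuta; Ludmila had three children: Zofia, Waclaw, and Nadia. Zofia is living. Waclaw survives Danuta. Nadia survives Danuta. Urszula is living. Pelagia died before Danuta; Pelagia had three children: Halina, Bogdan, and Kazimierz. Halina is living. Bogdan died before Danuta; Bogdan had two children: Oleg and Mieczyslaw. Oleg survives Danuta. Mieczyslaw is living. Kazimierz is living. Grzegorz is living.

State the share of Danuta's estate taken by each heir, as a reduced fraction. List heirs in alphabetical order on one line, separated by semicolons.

There is no surviving spouse, so the entire estate passes to Danuta's descendants per capita at each generation.
At generation 1 (Ireneusz, Jolanta, Urszula, Pelagia, Grzegorz) there are 5 shares of (1)/5 = 1/5 each.
Living: Urszula and Grzegorz — each takes 1/5.
Deceased: Ireneusz, Jolanta, and Pelagia. Their combined 3/5 is pooled and carried to generation 2.
At generation 2 (Radoslaw, Eliasz, Stanislawa, Ludmila, Halina, Bogdan, Kazimierz) there are 7 shares of (3/5)/7 = 3/35 each.
Living: Radoslaw, Eliasz, Stanislawa, Halina, and Kazimierz — each takes 3/35.
Deceased: Ludmila and Bogdan. Their combined 6/35 is pooled and carried to generation 3.
At generation 3 (Zofia, Waclaw, Nadia, Oleg, Mieczyslaw) there are 5 shares of (6/35)/5 = 6/175 each.
Living: Zofia, Waclaw, Nadia, Oleg, and Mieczyslaw — each takes 6/175.

Eliasz 3/35; Grzegorz 1/5; Halina 3/35; Kazimierz 3/35; Mieczyslaw 6/175; Nadia 6/175; Oleg 6/175; Radoslaw 3/35; Stanislawa 3/35; Urszula 1/5; Waclaw 6/175; Zofia 6/175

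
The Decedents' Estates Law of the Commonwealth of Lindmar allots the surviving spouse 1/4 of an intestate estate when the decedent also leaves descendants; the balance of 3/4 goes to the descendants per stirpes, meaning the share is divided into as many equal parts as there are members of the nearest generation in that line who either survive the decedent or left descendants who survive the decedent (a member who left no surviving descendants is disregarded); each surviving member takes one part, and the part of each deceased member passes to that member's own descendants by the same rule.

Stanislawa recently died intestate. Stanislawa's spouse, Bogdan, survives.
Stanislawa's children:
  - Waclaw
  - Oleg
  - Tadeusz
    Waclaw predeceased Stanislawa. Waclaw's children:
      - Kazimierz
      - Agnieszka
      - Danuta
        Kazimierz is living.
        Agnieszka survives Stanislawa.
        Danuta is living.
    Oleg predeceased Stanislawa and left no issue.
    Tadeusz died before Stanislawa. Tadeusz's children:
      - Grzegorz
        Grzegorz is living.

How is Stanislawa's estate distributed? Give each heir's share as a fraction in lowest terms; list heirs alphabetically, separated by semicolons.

Bogdan, as surviving spouse, takes 1/4.
The remaining 3/4 passes to Stanislawa's descendants per stirpes.
Oleg left no surviving issue, so that branch lapses and is disregarded.
The 3/4 is divided into 2 equal shares of 3/8 among Waclaw, Tadeusz.
Waclaw predeceased; the 3/8 allotted to Waclaw's branch passes to Waclaw's issue by representation.
The 3/8 is divided into 3 equal shares of 1/8 among Kazimierz, Agnieszka, Danuta.
Kazimierz is living and takes 1/8.
Agnieszka is living and takes 1/8.
Danuta is living and takes 1/8.
Tadeusz predeceased; the 3/8 allotted to Tadeusz's branch passes to Tadeusz's issue by representation.
Grzegorz is the sole taker at this level and receives the full 3/8.

Agnieszka 1/8; Bogdan 1/4; Danuta 1/8; Grzegorz 3/8; Kazimierz 1/8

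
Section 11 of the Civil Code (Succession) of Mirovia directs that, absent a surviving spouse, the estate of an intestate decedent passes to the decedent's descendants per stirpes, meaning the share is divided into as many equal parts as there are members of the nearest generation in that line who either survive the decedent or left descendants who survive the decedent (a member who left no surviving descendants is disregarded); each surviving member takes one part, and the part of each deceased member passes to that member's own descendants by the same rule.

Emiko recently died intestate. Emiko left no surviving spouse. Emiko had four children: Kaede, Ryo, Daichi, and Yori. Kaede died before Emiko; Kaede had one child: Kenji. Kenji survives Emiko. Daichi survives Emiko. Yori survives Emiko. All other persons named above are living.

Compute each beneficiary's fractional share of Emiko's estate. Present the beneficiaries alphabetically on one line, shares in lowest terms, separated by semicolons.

There is no surviving spouse, so the entire estate passes to Emiko's descendants per stirpes.
The estate is divided into 4 equal shares of 1/4 among Kaede, Ryo, Daichi, Yori.
Kaede predeceased; the 1/4 allotted to Kaede's branch passes to Kaede's issue by representation.
Kenji is the sole taker at this level and receives the full 1/4.
Ryo is living and takes 1/4.
Daichi is living and takes 1/4.
Yori is living and takes 1/4.

Daichi 1/4; Kenji 1/4; Ryo 1/4; Yori 1/4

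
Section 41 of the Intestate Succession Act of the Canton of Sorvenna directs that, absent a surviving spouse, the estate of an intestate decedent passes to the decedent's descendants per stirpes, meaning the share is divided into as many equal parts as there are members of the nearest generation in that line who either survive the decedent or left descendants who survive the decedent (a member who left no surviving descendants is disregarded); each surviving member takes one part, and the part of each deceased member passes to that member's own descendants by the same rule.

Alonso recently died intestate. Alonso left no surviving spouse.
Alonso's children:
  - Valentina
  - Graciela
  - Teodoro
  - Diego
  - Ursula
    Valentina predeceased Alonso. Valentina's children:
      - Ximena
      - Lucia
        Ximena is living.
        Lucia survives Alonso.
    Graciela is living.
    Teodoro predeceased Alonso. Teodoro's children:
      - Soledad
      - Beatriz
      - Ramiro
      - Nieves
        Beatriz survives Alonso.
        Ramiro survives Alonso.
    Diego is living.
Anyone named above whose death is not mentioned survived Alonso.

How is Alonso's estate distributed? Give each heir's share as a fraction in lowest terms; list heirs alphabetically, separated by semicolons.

Beatriz 1/20; Diego 1/5; Graciela 1/5; Lucia 1/10; Nieves 1/20; Ramiro 1/20; Soledad 1/20; Ursula 1/5; Ximena 1/10

There is no surviving spouse, so the entire estate passes to Alonso's descendants per stirpes.
The estate is divided into 5 equal shares of 1/5 among Valentina, Graciela, Teodoro, Diego, Ursula.
Valentina predeceased; the 1/5 allotted to Valentina's branch passes to Valentina's issue by representation.
The 1/5 is divided into 2 equal shares of 1/10 among Ximena, Lucia.
Ximena is living and takes 1/10.
Lucia is living and takes 1/10.
Graciela is living and takes 1/5.
Teodoro predeceased; the 1/5 allotted to Teodoro's branch passes to Teodoro's issue by representation.
The 1/5 is divided into 4 equal shares of 1/20 among Soledad, Beatriz, Ramiro, Nieves.
Soledad is living and takes 1/20.
Beatriz is living and takes 1/20.
Ramiro is living and takes 1/20.
Nieves is living and takes 1/20.
Diego is living and takes 1/5.
Ursula is living and takes 1/5.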